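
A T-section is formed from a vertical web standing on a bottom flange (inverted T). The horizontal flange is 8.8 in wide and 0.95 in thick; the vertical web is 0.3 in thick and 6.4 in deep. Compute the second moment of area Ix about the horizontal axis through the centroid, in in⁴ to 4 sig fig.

Decompose the section into non-overlapping parts with the origin at the bottom-left of its bounding rectangle.
Flange: 8.8 × 0.95, A = 8.36 in², y = 0.475 in, Ī = 0.628742 in⁴.
Web: 0.3 × 6.4, A = 1.92 in², y = 4.15 in, Ī = 6.5536 in⁴.
Centroid: ȳ = ΣA·y / ΣA = 1.16138 in.
Transfer each piece to the horizontal axis through the centroid using Ī + A·d² with d = y − 1.16138:
  flange: d = -0.686381 in → contributes +4.5673 in⁴
  web: d = 2.98862 in → contributes +23.7027 in⁴
Total I = 28.27 in⁴.

Ix ≈ 28.27 in⁴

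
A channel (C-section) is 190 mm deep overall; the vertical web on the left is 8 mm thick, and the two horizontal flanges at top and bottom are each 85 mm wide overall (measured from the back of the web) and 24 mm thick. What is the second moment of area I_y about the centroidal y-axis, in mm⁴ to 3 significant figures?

Treat the section as a set of non-overlapping primitives; coordinates are from the bounding-box lower-left.
Web: 8 × 190, A = 1 520 mm², x = 4 mm, Ī = 8106.7 mm⁴.
Top flange (beyond web): 77 × 24, A = 1 848 mm², x = 46.5 mm, Ī = 913 066 mm⁴.
Bottom flange (beyond web): 77 × 24, A = 1 848 mm², x = 46.5 mm, Ī = 913 066 mm⁴.
Centroid: x̄ = ΣA·x / ΣA = 34.115 mm.
Transfer each piece to the centroidal y-axis using Ī + A·d² with d = x − 34.115:
  web: d = -30.115 mm → contributes +1 386 618 mm⁴
  top flange (beyond web): d = 12.385 mm → contributes +1 196 526 mm⁴
  bottom flange (beyond web): d = 12.385 mm → contributes +1 196 526 mm⁴
Total I = 3 779 670 mm⁴.

I_y ≈ 3.78 × 10⁶ mm⁴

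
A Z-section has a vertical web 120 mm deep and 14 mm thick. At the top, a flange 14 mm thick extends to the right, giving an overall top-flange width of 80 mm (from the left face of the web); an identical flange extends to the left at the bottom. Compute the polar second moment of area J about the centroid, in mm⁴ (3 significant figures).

J ≈ 1.09 × 10⁷ mm⁴

Treat the section as a set of non-overlapping primitives; coordinates are from the bounding-box lower-left.
Web: 14 × 120, A = 1 680 mm², y = 60 mm, Ī = 2 016 000 mm⁴.
Top flange (beyond web): 66 × 14, A = 924 mm², y = 113 mm, Ī = 15 092 mm⁴.
Bottom flange (beyond web): 66 × 14, A = 924 mm², y = 7 mm, Ī = 15 092 mm⁴.
Centroid: ȳ = ΣA·y / ΣA = 60 mm.
Transfer each piece to the centroidal x-axis using Ī + A·d² with d = y − 60:
  web: d = 0 mm → contributes +2 016 000 mm⁴
  top flange (beyond web): d = 53 mm → contributes +2 610 608 mm⁴
  bottom flange (beyond web): d = -53 mm → contributes +2 610 608 mm⁴
Total I = 7 237 216 mm⁴.
For the y-axis: x̄ = 73 mm.
Repeating about the centroidal y-axis gives I_y = 3 655 064 mm⁴.
Polar second moment: J = I_x + I_y = 10 892 280 mm⁴.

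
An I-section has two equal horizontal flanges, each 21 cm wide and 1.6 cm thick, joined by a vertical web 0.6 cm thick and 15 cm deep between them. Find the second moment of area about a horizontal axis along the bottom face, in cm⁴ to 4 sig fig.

Split into non-overlapping primitives; take the origin at the lower-left of the bounding box.
Bottom flange: 21 × 1.6, A = 33.6 cm², y = 0.8 cm, Ī = 7.168 cm⁴.
Web: 0.6 × 15, A = 9 cm², y = 9.1 cm, Ī = 168.75 cm⁴.
Top flange: 21 × 1.6, A = 33.6 cm², y = 17.4 cm, Ī = 7.168 cm⁴.
Transfer each piece to the base of the section using Ī + A·d² with d = y − 0:
  bottom flange: d = 0.8 cm → contributes +28.672 cm⁴
  web: d = 9.1 cm → contributes +914.04 cm⁴
  top flange: d = 17.4 cm → contributes +10179.9 cm⁴
Total I = 11122.6 cm⁴.

I_base ≈ 1.112 × 10⁴ cm⁴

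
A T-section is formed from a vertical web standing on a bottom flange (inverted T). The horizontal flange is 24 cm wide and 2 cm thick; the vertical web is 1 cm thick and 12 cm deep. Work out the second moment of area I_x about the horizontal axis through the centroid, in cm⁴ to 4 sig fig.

I_x ≈ 630.4 cm⁴

Split into non-overlapping primitives; take the origin at the lower-left of the bounding box.
Flange: 24 × 2, A = 48 cm², y = 1 cm, Ī = 16 cm⁴.
Web: 1 × 12, A = 12 cm², y = 8 cm, Ī = 144 cm⁴.
Centroid: ȳ = ΣA·y / ΣA = 2.4 cm.
Transfer each piece to the horizontal axis through the centroid using Ī + A·d² with d = y − 2.4:
  flange: d = -1.4 cm → contributes +110.08 cm⁴
  web: d = 5.6 cm → contributes +520.32 cm⁴
Total I = 630.4 cm⁴.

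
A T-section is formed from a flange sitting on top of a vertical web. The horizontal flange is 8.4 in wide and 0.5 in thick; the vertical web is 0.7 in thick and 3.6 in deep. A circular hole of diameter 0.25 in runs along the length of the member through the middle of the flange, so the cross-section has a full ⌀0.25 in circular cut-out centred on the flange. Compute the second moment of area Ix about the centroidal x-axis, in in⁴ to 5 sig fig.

Ix ≈ 9.3986 in⁴

Treat the section as a set of non-overlapping primitives; coordinates are from the bounding-box lower-left.
Flange: 8.4 × 0.5, A = 4.2 in², y = 3.85 in, Ī = 0.0875 in⁴.
Web: 0.7 × 3.6, A = 2.52 in², y = 1.8 in, Ī = 2.7216 in⁴.
Hole (subtracted): ⌀0.25, A = 0.04908739 in², y = 3.85 in, Ī = 0.0001917476 in⁴.
Centroid: ȳ = ΣA·y / ΣA = 3.075593 in.
Transfer each piece to the centroidal x-axis using Ī + A·d² with d = y − 3.075593:
  flange: d = 0.7744068 in → contributes +2.606265 in⁴
  web: d = -1.275593 in → contributes +6.821988 in⁴
  hole: d = 0.7744068 in → contributes −0.02962974 in⁴
Total I = 9.398623 in⁴.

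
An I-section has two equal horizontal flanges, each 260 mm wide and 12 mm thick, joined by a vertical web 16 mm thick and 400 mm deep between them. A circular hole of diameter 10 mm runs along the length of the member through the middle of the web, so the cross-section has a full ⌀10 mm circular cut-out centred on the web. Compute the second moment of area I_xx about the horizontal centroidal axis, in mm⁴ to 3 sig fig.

I_xx ≈ 3.50 × 10⁸ mm⁴

Break the section into simple shapes (no overlaps), measuring from the bottom-left corner of the bounding box.
Bottom flange: 260 × 12, A = 3 120 mm², y = 6 mm, Ī = 37 440 mm⁴.
Web: 16 × 400, A = 6 400 mm², y = 212 mm, Ī = 85 333 333 mm⁴.
Top flange: 260 × 12, A = 3 120 mm², y = 418 mm, Ī = 37 440 mm⁴.
Hole (subtracted): ⌀10, A = 78.54 mm², y = 212 mm, Ī = 490.87 mm⁴.
By symmetry the centroid is at mid-height, ȳ = 212 mm.
Transfer each piece to the horizontal centroidal axis using Ī + A·d² with d = y − 212:
  bottom flange: d = -206 mm → contributes +132 437 760 mm⁴
  web: d = 0 mm → contributes +85 333 333 mm⁴
  top flange: d = 206 mm → contributes +132 437 760 mm⁴
  hole: d = 0 mm → contributes −490.87 mm⁴
Total I = 350 208 362 mm⁴.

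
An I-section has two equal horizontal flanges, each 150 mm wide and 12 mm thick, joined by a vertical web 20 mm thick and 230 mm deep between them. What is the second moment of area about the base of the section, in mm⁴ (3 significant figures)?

I_base ≈ 2.05 × 10⁸ mm⁴

Decompose the section into non-overlapping parts with the origin at the bottom-left of its bounding rectangle.
Bottom flange: 150 × 12, A = 1 800 mm², y = 6 mm, Ī = 21 600 mm⁴.
Web: 20 × 230, A = 4 600 mm², y = 127 mm, Ī = 20 278 333 mm⁴.
Top flange: 150 × 12, A = 1 800 mm², y = 248 mm, Ī = 21 600 mm⁴.
Transfer each piece to a horizontal axis along the bottom face using Ī + A·d² with d = y − 0:
  bottom flange: d = 6 mm → contributes +86 400 mm⁴
  web: d = 127 mm → contributes +94 471 733 mm⁴
  top flange: d = 248 mm → contributes +110 728 800 mm⁴
Total I = 205 286 933 mm⁴.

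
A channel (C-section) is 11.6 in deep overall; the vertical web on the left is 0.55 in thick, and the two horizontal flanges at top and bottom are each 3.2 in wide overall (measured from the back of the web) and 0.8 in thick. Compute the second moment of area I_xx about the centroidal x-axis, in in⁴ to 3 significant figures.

Treat the section as a set of non-overlapping primitives; coordinates are from the bounding-box lower-left.
Web: 0.55 × 11.6, A = 6.38 in², y = 5.8 in, Ī = 71.541 in⁴.
Top flange (beyond web): 2.65 × 0.8, A = 2.12 in², y = 11.2 in, Ī = 0.11307 in⁴.
Bottom flange (beyond web): 2.65 × 0.8, A = 2.12 in², y = 0.4 in, Ī = 0.11307 in⁴.
By symmetry the centroid is at mid-height, ȳ = 5.8 in.
Transfer each piece to the centroidal x-axis using Ī + A·d² with d = y − 5.8:
  web: d = 0 in → contributes +71.541 in⁴
  top flange (beyond web): d = 5.4 in → contributes +61.932 in⁴
  bottom flange (beyond web): d = -5.4 in → contributes +61.932 in⁴
Total I = 195.41 in⁴.

I_xx ≈ 195 in⁴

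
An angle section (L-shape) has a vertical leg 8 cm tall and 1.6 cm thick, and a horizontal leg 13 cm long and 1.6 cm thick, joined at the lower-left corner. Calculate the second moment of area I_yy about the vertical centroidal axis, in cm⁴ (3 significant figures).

Treat the section as a set of non-overlapping primitives; coordinates are from the bounding-box lower-left.
Vertical leg: 1.6 × 8, A = 12.8 cm², x = 0.8 cm, Ī = 2.7307 cm⁴.
Horizontal leg (remainder): 11.4 × 1.6, A = 18.24 cm², x = 7.3 cm, Ī = 197.54 cm⁴.
Centroid: x̄ = ΣA·x / ΣA = 4.6196 cm.
Transfer each piece to the vertical centroidal axis using Ī + A·d² with d = x − 4.6196:
  vertical leg: d = -3.8196 cm → contributes +189.47 cm⁴
  horizontal leg (remainder): d = 2.6804 cm → contributes +328.59 cm⁴
Total I = 518.06 cm⁴.

I_yy ≈ 518 cm⁴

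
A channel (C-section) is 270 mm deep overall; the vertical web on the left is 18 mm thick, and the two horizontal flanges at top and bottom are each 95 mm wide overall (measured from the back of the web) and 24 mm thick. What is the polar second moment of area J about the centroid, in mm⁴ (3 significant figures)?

Treat the section as a set of non-overlapping primitives; coordinates are from the bounding-box lower-left.
Web: 18 × 270, A = 4 860 mm², y = 135 mm, Ī = 29 524 500 mm⁴.
Top flange (beyond web): 77 × 24, A = 1 848 mm², y = 258 mm, Ī = 88 704 mm⁴.
Bottom flange (beyond web): 77 × 24, A = 1 848 mm², y = 12 mm, Ī = 88 704 mm⁴.
By symmetry the centroid is at mid-height, ȳ = 135 mm.
Transfer each piece to the centroidal x-axis using Ī + A·d² with d = y − 135:
  web: d = 0 mm → contributes +29 524 500 mm⁴
  top flange (beyond web): d = 123 mm → contributes +28 047 096 mm⁴
  bottom flange (beyond web): d = -123 mm → contributes +28 047 096 mm⁴
Total I = 85 618 692 mm⁴.
For the y-axis: x̄ = 29.519 mm.
Repeating about the centroidal y-axis gives I_y = 6 694 148 mm⁴.
Polar second moment: J = I_x + I_y = 92 312 840 mm⁴.

J ≈ 9.23 × 10⁷ mm⁴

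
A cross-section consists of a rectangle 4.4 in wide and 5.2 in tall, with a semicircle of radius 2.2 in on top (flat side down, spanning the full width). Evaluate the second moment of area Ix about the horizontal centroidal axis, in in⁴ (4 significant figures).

Split into non-overlapping primitives; take the origin at the lower-left of the bounding box.
Rectangular body: 4.4 × 5.2, A = 22.88 in², y = 2.6 in, Ī = 51.5563 in⁴.
Semicircular cap: semicircle r = 2.2, A = 7.60265 in², y = 6.13371 in, Ī = 2.57112 in⁴.
Centroid: ȳ = ΣA·y / ΣA = 3.48134 in.
Transfer each piece to the horizontal centroidal axis using Ī + A·d² with d = y − 3.48134:
  rectangular body: d = -0.88134 in → contributes +69.3285 in⁴
  semicircular cap: d = 2.65237 in → contributes +56.0563 in⁴
Total I = 125.385 in⁴.

Ix ≈ 125.4 in⁴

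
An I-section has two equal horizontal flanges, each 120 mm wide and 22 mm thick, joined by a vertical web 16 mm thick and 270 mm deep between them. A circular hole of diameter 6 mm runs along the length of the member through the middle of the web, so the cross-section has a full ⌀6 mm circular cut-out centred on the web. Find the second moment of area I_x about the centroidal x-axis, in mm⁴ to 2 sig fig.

Treat the section as a set of non-overlapping primitives; coordinates are from the bounding-box lower-left.
Bottom flange: 120 × 22, A = 2 640 mm², y = 11 mm, Ī = 106 480 mm⁴.
Web: 16 × 270, A = 4 320 mm², y = 157 mm, Ī = 26 244 000 mm⁴.
Top flange: 120 × 22, A = 2 640 mm², y = 303 mm, Ī = 106 480 mm⁴.
Hole (subtracted): ⌀6, A = 28.27 mm², y = 157 mm, Ī = 63.62 mm⁴.
By symmetry the centroid is at mid-height, ȳ = 157 mm.
Transfer each piece to the centroidal x-axis using Ī + A·d² with d = y − 157:
  bottom flange: d = -146 mm → contributes +56 380 720 mm⁴
  web: d = 0 mm → contributes +26 244 000 mm⁴
  top flange: d = 146 mm → contributes +56 380 720 mm⁴
  hole: d = 0 mm → contributes −63.62 mm⁴
Total I = 139 005 376 mm⁴.

I_x ≈ 1.4 × 10⁸ mm⁴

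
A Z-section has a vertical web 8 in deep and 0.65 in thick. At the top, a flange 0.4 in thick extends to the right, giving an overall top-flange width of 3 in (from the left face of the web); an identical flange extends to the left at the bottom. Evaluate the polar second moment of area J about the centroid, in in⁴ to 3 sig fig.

Treat the section as a set of non-overlapping primitives; coordinates are from the bounding-box lower-left.
Web: 0.65 × 8, A = 5.2 in², y = 4 in, Ī = 27.733 in⁴.
Top flange (beyond web): 2.35 × 0.4, A = 0.94 in², y = 7.8 in, Ī = 0.012533 in⁴.
Bottom flange (beyond web): 2.35 × 0.4, A = 0.94 in², y = 0.2 in, Ī = 0.012533 in⁴.
Centroid: ȳ = ΣA·y / ΣA = 4 in.
Transfer each piece to the centroidal x-axis using Ī + A·d² with d = y − 4:
  web: d = 0 in → contributes +27.733 in⁴
  top flange (beyond web): d = 3.8 in → contributes +13.586 in⁴
  bottom flange (beyond web): d = -3.8 in → contributes +13.586 in⁴
Total I = 54.906 in⁴.
For the y-axis: x̄ = 2.675 in.
Repeating about the centroidal y-axis gives I_y = 5.2783 in⁴.
Polar second moment: J = I_x + I_y = 60.184 in⁴.

J ≈ 60.2 in⁴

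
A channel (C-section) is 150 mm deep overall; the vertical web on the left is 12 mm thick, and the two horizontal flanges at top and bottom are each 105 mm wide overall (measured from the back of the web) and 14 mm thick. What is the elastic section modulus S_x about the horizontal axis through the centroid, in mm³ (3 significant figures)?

S_x ≈ 2.06 × 10⁵ mm³

Split into non-overlapping primitives; take the origin at the lower-left of the bounding box.
Web: 12 × 150, A = 1 800 mm², y = 75 mm, Ī = 3 375 000 mm⁴.
Top flange (beyond web): 93 × 14, A = 1 302 mm², y = 143 mm, Ī = 21 266 mm⁴.
Bottom flange (beyond web): 93 × 14, A = 1 302 mm², y = 7 mm, Ī = 21 266 mm⁴.
By symmetry the centroid is at mid-height, ȳ = 75 mm.
Transfer each piece to the horizontal axis through the centroid using Ī + A·d² with d = y − 75:
  web: d = 0 mm → contributes +3 375 000 mm⁴
  top flange (beyond web): d = 68 mm → contributes +6 041 714 mm⁴
  bottom flange (beyond web): d = -68 mm → contributes +6 041 714 mm⁴
Total I = 15 458 428 mm⁴.
Extreme fibre distance c = 75 mm; S = I/c = 206 112 mm³.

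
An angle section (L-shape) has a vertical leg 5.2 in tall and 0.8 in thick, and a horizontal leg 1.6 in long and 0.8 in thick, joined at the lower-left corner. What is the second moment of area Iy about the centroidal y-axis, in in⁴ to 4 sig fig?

Decompose the section into non-overlapping parts with the origin at the bottom-left of its bounding rectangle.
Vertical leg: 0.8 × 5.2, A = 4.16 in², x = 0.4 in, Ī = 0.221867 in⁴.
Horizontal leg (remainder): 0.8 × 0.8, A = 0.64 in², x = 1.2 in, Ī = 0.0341333 in⁴.
Centroid: x̄ = ΣA·x / ΣA = 0.506667 in.
Transfer each piece to the centroidal y-axis using Ī + A·d² with d = x − 0.506667:
  vertical leg: d = -0.106667 in → contributes +0.269198 in⁴
  horizontal leg (remainder): d = 0.693333 in → contributes +0.341788 in⁴
Total I = 0.610987 in⁴.

Iy ≈ 0.6110 in⁴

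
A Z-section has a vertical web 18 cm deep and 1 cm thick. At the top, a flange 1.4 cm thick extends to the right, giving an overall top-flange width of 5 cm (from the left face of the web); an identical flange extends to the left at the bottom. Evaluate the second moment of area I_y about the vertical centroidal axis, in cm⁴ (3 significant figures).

I_y ≈ 86.4 cm⁴

Treat the section as a set of non-overlapping primitives; coordinates are from the bounding-box lower-left.
Web: 1 × 18, A = 18 cm², x = 4.5 cm, Ī = 1.5 cm⁴.
Top flange (beyond web): 4 × 1.4, A = 5.6 cm², x = 7 cm, Ī = 7.4667 cm⁴.
Bottom flange (beyond web): 4 × 1.4, A = 5.6 cm², x = 2 cm, Ī = 7.4667 cm⁴.
Centroid: x̄ = ΣA·x / ΣA = 4.5 cm.
Transfer each piece to the vertical centroidal axis using Ī + A·d² with d = x − 4.5:
  web: d = 0 cm → contributes +1.5 cm⁴
  top flange (beyond web): d = 2.5 cm → contributes +42.467 cm⁴
  bottom flange (beyond web): d = -2.5 cm → contributes +42.467 cm⁴
Total I = 86.433 cm⁴.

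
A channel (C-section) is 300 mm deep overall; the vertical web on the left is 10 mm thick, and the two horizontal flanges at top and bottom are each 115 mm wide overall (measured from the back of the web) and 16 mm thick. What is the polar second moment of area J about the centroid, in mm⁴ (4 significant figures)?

J ≈ 9.867 × 10⁷ mm⁴

Treat the section as a set of non-overlapping primitives; coordinates are from the bounding-box lower-left.
Web: 10 × 300, A = 3 000 mm², y = 150 mm, Ī = 22 500 000 mm⁴.
Top flange (beyond web): 105 × 16, A = 1 680 mm², y = 292 mm, Ī = 35 840 mm⁴.
Bottom flange (beyond web): 105 × 16, A = 1 680 mm², y = 8 mm, Ī = 35 840 mm⁴.
By symmetry the centroid is at mid-height, ȳ = 150 mm.
Transfer each piece to the centroidal x-axis using Ī + A·d² with d = y − 150:
  web: d = 0 mm → contributes +22 500 000 mm⁴
  top flange (beyond web): d = 142 mm → contributes +33 911 360 mm⁴
  bottom flange (beyond web): d = -142 mm → contributes +33 911 360 mm⁴
Total I = 90 322 720 mm⁴.
For the y-axis: x̄ = 35.3774 mm.
Repeating about the centroidal y-axis gives I_y = 8 352 094 mm⁴.
Polar second moment: J = I_x + I_y = 98 674 814 mm⁴.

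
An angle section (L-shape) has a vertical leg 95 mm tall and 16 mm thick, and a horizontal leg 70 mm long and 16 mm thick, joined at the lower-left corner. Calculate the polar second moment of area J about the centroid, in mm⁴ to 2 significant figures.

J ≈ 2.9 × 10⁶ mm⁴

Break the section into simple shapes (no overlaps), measuring from the bottom-left corner of the bounding box.
Vertical leg: 16 × 95, A = 1 520 mm², y = 47.5 mm, Ī = 1 143 167 mm⁴.
Horizontal leg (remainder): 54 × 16, A = 864 mm², y = 8 mm, Ī = 18 432 mm⁴.
Centroid: ȳ = ΣA·y / ΣA = 33.18 mm.
Transfer each piece to the centroidal x-axis using Ī + A·d² with d = y − 33.18:
  vertical leg: d = 14.32 mm → contributes +1 454 663 mm⁴
  horizontal leg (remainder): d = -25.18 mm → contributes +566 435 mm⁴
Total I = 2 021 097 mm⁴.
For the y-axis: x̄ = 20.68 mm.
Repeating about the centroidal y-axis gives I_y = 917 197 mm⁴.
Polar second moment: J = I_x + I_y = 2 938 295 mm⁴.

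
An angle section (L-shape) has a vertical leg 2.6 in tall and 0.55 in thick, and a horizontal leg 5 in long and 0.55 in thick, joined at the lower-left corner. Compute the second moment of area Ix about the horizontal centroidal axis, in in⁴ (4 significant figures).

Ix ≈ 1.816 in⁴

Decompose the section into non-overlapping parts with the origin at the bottom-left of its bounding rectangle.
Vertical leg: 0.55 × 2.6, A = 1.43 in², y = 1.3 in, Ī = 0.805567 in⁴.
Horizontal leg (remainder): 4.45 × 0.55, A = 2.4475 in², y = 0.275 in, Ī = 0.0616974 in⁴.
Centroid: ȳ = ΣA·y / ΣA = 0.653014 in.
Transfer each piece to the horizontal centroidal axis using Ī + A·d² with d = y − 0.653014:
  vertical leg: d = 0.646986 in → contributes +1.40415 in⁴
  horizontal leg (remainder): d = -0.378014 in → contributes +0.411432 in⁴
Total I = 1.81558 in⁴.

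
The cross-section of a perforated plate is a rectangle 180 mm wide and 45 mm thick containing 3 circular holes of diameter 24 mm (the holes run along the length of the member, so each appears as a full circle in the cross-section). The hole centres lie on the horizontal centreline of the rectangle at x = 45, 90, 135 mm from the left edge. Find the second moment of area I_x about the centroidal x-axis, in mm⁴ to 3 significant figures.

Decompose the section into non-overlapping parts with the origin at the bottom-left of its bounding rectangle.
Plate: 180 × 45, A = 8 100 mm², y = 22.5 mm, Ī = 1 366 875 mm⁴.
Hole 1 (subtracted): ⌀24, A = 452.39 mm², y = 22.5 mm, Ī = 16 286 mm⁴.
Hole 2 (subtracted): ⌀24, A = 452.39 mm², y = 22.5 mm, Ī = 16 286 mm⁴.
Hole 3 (subtracted): ⌀24, A = 452.39 mm², y = 22.5 mm, Ī = 16 286 mm⁴.
By symmetry the centroid is at mid-height, ȳ = 22.5 mm.
All pieces are centred on the centroidal x-axis, so I = ΣĪ (holes subtracted) = 1 318 017 mm⁴.

I_x ≈ 1.32 × 10⁶ mm⁴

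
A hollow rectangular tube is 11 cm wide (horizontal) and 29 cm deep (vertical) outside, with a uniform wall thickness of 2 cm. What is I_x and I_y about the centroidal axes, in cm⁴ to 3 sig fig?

I_x ≈ 1.32 × 10⁴ cm⁴, I_y ≈ 2500 cm⁴

Split into non-overlapping primitives; take the origin at the lower-left of the bounding box.
Outer rectangle: 11 × 29, A = 319 cm², y = 14.5 cm, Ī = 22 357 cm⁴.
Inner void (subtracted): 7 × 25, A = 175 cm², y = 14.5 cm, Ī = 9114.6 cm⁴.
By symmetry the centroid is at mid-height, ȳ = 14.5 cm.
All pieces are centred on the centroidal x-axis, so I = ΣĪ (holes subtracted) = 13 242 cm⁴.
Repeating about the centroidal y-axis gives I_y = 2 502 cm⁴.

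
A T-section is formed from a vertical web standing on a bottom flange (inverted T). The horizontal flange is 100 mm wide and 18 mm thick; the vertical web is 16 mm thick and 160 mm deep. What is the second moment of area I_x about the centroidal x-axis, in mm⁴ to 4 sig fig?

I_x ≈ 1.388 × 10⁷ mm⁴

Split into non-overlapping primitives; take the origin at the lower-left of the bounding box.
Flange: 100 × 18, A = 1 800 mm², y = 9 mm, Ī = 48 600 mm⁴.
Web: 16 × 160, A = 2 560 mm², y = 98 mm, Ī = 5 461 333 mm⁴.
Centroid: ȳ = ΣA·y / ΣA = 61.2569 mm.
Transfer each piece to the centroidal x-axis using Ī + A·d² with d = y − 61.2569:
  flange: d = -52.2569 mm → contributes +4 964 007 mm⁴
  web: d = 36.7431 mm → contributes +8 917 479 mm⁴
Total I = 13 881 486 mm⁴.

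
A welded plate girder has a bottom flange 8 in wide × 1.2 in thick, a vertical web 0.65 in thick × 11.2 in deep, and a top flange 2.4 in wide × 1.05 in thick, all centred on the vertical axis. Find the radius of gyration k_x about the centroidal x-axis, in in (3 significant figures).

k_x ≈ 4.77 in

Treat the section as a set of non-overlapping primitives; coordinates are from the bounding-box lower-left.
Bottom plate: 8 × 1.2, A = 9.6 in², y = 0.6 in, Ī = 1.152 in⁴.
Web plate: 0.65 × 11.2, A = 7.28 in², y = 6.8 in, Ī = 76.1 in⁴.
Top plate: 2.4 × 1.05, A = 2.52 in², y = 12.925 in, Ī = 0.23153 in⁴.
Centroid: ȳ = ΣA·y / ΣA = 4.5276 in.
Transfer each piece to the centroidal x-axis using Ī + A·d² with d = y − 4.5276:
  bottom plate: d = -3.9276 in → contributes +149.24 in⁴
  web plate: d = 2.2724 in → contributes +113.69 in⁴
  top plate: d = 8.3974 in → contributes +177.93 in⁴
Total I = 440.87 in⁴.
Radius of gyration: k = √(I/A) = √(440.87 / 19.4) = 4.7671 in.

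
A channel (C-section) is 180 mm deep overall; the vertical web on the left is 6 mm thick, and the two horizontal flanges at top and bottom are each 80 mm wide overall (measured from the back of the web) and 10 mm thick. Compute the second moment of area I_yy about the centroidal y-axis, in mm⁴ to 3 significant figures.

Split into non-overlapping primitives; take the origin at the lower-left of the bounding box.
Web: 6 × 180, A = 1 080 mm², x = 3 mm, Ī = 3 240 mm⁴.
Top flange (beyond web): 74 × 10, A = 740 mm², x = 43 mm, Ī = 337 687 mm⁴.
Bottom flange (beyond web): 74 × 10, A = 740 mm², x = 43 mm, Ī = 337 687 mm⁴.
Centroid: x̄ = ΣA·x / ΣA = 26.125 mm.
Transfer each piece to the centroidal y-axis using Ī + A·d² with d = x − 26.125:
  web: d = -23.125 mm → contributes +580 787 mm⁴
  top flange (beyond web): d = 16.875 mm → contributes +548 413 mm⁴
  bottom flange (beyond web): d = 16.875 mm → contributes +548 413 mm⁴
Total I = 1 677 613 mm⁴.

I_yy ≈ 1.68 × 10⁶ mm⁴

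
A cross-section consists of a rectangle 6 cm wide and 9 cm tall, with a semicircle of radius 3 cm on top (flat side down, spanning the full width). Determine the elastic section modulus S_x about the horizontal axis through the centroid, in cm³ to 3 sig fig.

S_x ≈ 119 cm³

Break the section into simple shapes (no overlaps), measuring from the bottom-left corner of the bounding box.
Rectangular body: 6 × 9, A = 54 cm², y = 4.5 cm, Ī = 364.5 cm⁴.
Semicircular cap: semicircle r = 3, A = 14.137 cm², y = 10.273 cm, Ī = 8.8903 cm⁴.
Centroid: ȳ = ΣA·y / ΣA = 5.6978 cm.
Transfer each piece to the horizontal axis through the centroid using Ī + A·d² with d = y − 5.6978:
  rectangular body: d = -1.1978 cm → contributes +441.98 cm⁴
  semicircular cap: d = 4.5754 cm → contributes +304.84 cm⁴
Total I = 746.82 cm⁴.
Extreme fibre distance c = 6.3022 cm; S = I/c = 118.5 cm³.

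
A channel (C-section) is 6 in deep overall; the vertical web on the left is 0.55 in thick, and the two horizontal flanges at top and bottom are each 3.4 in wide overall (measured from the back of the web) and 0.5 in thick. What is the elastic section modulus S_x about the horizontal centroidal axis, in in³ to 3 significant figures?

Split into non-overlapping primitives; take the origin at the lower-left of the bounding box.
Web: 0.55 × 6, A = 3.3 in², y = 3 in, Ī = 9.9 in⁴.
Top flange (beyond web): 2.85 × 0.5, A = 1.425 in², y = 5.75 in, Ī = 0.029688 in⁴.
Bottom flange (beyond web): 2.85 × 0.5, A = 1.425 in², y = 0.25 in, Ī = 0.029688 in⁴.
By symmetry the centroid is at mid-height, ȳ = 3 in.
Transfer each piece to the horizontal centroidal axis using Ī + A·d² with d = y − 3:
  web: d = 0 in → contributes +9.9 in⁴
  top flange (beyond web): d = 2.75 in → contributes +10.806 in⁴
  bottom flange (beyond web): d = -2.75 in → contributes +10.806 in⁴
Total I = 31.513 in⁴.
Extreme fibre distance c = 3 in; S = I/c = 10.504 in³.

S_x ≈ 10.5 in³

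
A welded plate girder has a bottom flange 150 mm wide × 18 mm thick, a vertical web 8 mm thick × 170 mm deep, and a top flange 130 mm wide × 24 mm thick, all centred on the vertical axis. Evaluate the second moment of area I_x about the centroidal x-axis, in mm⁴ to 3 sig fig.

Break the section into simple shapes (no overlaps), measuring from the bottom-left corner of the bounding box.
Bottom plate: 150 × 18, A = 2 700 mm², y = 9 mm, Ī = 72 900 mm⁴.
Web plate: 8 × 170, A = 1 360 mm², y = 103 mm, Ī = 3 275 333 mm⁴.
Top plate: 130 × 24, A = 3 120 mm², y = 200 mm, Ī = 149 760 mm⁴.
Centroid: ȳ = ΣA·y / ΣA = 109.8 mm.
Transfer each piece to the centroidal x-axis using Ī + A·d² with d = y − 109.8:
  bottom plate: d = -100.8 mm → contributes +27 507 841 mm⁴
  web plate: d = -6.8022 mm → contributes +3 338 261 mm⁴
  top plate: d = 90.198 mm → contributes +25 532 951 mm⁴
Total I = 56 379 052 mm⁴.

I_x ≈ 5.64 × 10⁷ mm⁴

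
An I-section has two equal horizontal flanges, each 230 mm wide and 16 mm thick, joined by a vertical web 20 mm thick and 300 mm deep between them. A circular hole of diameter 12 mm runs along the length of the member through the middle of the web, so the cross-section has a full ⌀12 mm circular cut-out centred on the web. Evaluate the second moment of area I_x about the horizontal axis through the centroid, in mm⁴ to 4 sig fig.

Split into non-overlapping primitives; take the origin at the lower-left of the bounding box.
Bottom flange: 230 × 16, A = 3 680 mm², y = 8 mm, Ī = 78506.7 mm⁴.
Web: 20 × 300, A = 6 000 mm², y = 166 mm, Ī = 45 000 000 mm⁴.
Top flange: 230 × 16, A = 3 680 mm², y = 324 mm, Ī = 78506.7 mm⁴.
Hole (subtracted): ⌀12, A = 113.097 mm², y = 166 mm, Ī = 1017.88 mm⁴.
By symmetry the centroid is at mid-height, ȳ = 166 mm.
Transfer each piece to the horizontal axis through the centroid using Ī + A·d² with d = y − 166:
  bottom flange: d = -158 mm → contributes +91 946 027 mm⁴
  web: d = 0 mm → contributes +45 000 000 mm⁴
  top flange: d = 158 mm → contributes +91 946 027 mm⁴
  hole: d = 0 mm → contributes −1017.88 mm⁴
Total I = 228 891 035 mm⁴.

I_x ≈ 2.289 × 10⁸ mm⁴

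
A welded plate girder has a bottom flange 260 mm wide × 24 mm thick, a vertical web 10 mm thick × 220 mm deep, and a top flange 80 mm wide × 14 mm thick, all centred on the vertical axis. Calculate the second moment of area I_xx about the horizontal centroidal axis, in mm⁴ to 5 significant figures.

Treat the section as a set of non-overlapping primitives; coordinates are from the bounding-box lower-left.
Bottom plate: 260 × 24, A = 6 240 mm², y = 12 mm, Ī = 299 520 mm⁴.
Web plate: 10 × 220, A = 2 200 mm², y = 134 mm, Ī = 8 873 333 mm⁴.
Top plate: 80 × 14, A = 1 120 mm², y = 251 mm, Ī = 18293.33 mm⁴.
Centroid: ȳ = ΣA·y / ΣA = 68.07531 mm.
Transfer each piece to the horizontal centroidal axis using Ī + A·d² with d = y − 68.07531:
  bottom plate: d = -56.07531 mm → contributes +19 920 831 mm⁴
  web plate: d = 65.92469 mm → contributes +18 434 675 mm⁴
  top plate: d = 182.9247 mm → contributes +37 495 107 mm⁴
Total I = 75 850 612 mm⁴.

I_xx ≈ 7.5851 × 10⁷ mm⁴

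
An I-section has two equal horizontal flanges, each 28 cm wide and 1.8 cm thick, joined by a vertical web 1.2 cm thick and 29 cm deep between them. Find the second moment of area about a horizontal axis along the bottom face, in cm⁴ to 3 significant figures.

I_base ≈ 6.24 × 10⁴ cm⁴

Decompose the section into non-overlapping parts with the origin at the bottom-left of its bounding rectangle.
Bottom flange: 28 × 1.8, A = 50.4 cm², y = 0.9 cm, Ī = 13.608 cm⁴.
Web: 1.2 × 29, A = 34.8 cm², y = 16.3 cm, Ī = 2438.9 cm⁴.
Top flange: 28 × 1.8, A = 50.4 cm², y = 31.7 cm, Ī = 13.608 cm⁴.
Transfer each piece to the base of the section using Ī + A·d² with d = y − 0:
  bottom flange: d = 0.9 cm → contributes +54.432 cm⁴
  web: d = 16.3 cm → contributes +11 685 cm⁴
  top flange: d = 31.7 cm → contributes +50 660 cm⁴
Total I = 62 399 cm⁴.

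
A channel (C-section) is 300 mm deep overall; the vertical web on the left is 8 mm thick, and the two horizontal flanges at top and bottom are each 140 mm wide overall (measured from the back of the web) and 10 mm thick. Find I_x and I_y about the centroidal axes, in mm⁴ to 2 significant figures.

Decompose the section into non-overlapping parts with the origin at the bottom-left of its bounding rectangle.
Web: 8 × 300, A = 2 400 mm², y = 150 mm, Ī = 18 000 000 mm⁴.
Top flange (beyond web): 132 × 10, A = 1 320 mm², y = 295 mm, Ī = 11 000 mm⁴.
Bottom flange (beyond web): 132 × 10, A = 1 320 mm², y = 5 mm, Ī = 11 000 mm⁴.
By symmetry the centroid is at mid-height, ȳ = 150 mm.
Transfer each piece to the centroidal x-axis using Ī + A·d² with d = y − 150:
  web: d = 0 mm → contributes +18 000 000 mm⁴
  top flange (beyond web): d = 145 mm → contributes +27 764 000 mm⁴
  bottom flange (beyond web): d = -145 mm → contributes +27 764 000 mm⁴
Total I = 73 528 000 mm⁴.
For the y-axis: x̄ = 40.67 mm.
Repeating about the centroidal y-axis gives I_y = 10 006 080 mm⁴.

I_x ≈ 7.4 × 10⁷ mm⁴, I_y ≈ 1.0 × 10⁷ mm⁴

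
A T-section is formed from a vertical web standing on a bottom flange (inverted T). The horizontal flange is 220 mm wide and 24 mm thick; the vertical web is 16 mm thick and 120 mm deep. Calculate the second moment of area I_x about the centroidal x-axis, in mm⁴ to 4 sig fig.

I_x ≈ 9.857 × 10⁶ mm⁴

Split into non-overlapping primitives; take the origin at the lower-left of the bounding box.
Flange: 220 × 24, A = 5 280 mm², y = 12 mm, Ī = 253 440 mm⁴.
Web: 16 × 120, A = 1 920 mm², y = 84 mm, Ī = 2 304 000 mm⁴.
Centroid: ȳ = ΣA·y / ΣA = 31.2 mm.
Transfer each piece to the centroidal x-axis using Ī + A·d² with d = y − 31.2:
  flange: d = -19.2 mm → contributes +2 199 859 mm⁴
  web: d = 52.8 mm → contributes +7 656 653 mm⁴
Total I = 9 856 512 mm⁴.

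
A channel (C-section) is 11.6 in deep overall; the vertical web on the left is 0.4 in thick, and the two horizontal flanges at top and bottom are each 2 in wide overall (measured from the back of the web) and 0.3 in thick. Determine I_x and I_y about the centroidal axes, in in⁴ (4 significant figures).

Decompose the section into non-overlapping parts with the origin at the bottom-left of its bounding rectangle.
Web: 0.4 × 11.6, A = 4.64 in², y = 5.8 in, Ī = 52.0299 in⁴.
Top flange (beyond web): 1.6 × 0.3, A = 0.48 in², y = 11.45 in, Ī = 0.0036 in⁴.
Bottom flange (beyond web): 1.6 × 0.3, A = 0.48 in², y = 0.15 in, Ī = 0.0036 in⁴.
By symmetry the centroid is at mid-height, ȳ = 5.8 in.
Transfer each piece to the centroidal x-axis using Ī + A·d² with d = y − 5.8:
  web: d = 0 in → contributes +52.0299 in⁴
  top flange (beyond web): d = 5.65 in → contributes +15.3264 in⁴
  bottom flange (beyond web): d = -5.65 in → contributes +15.3264 in⁴
Total I = 82.6827 in⁴.
For the y-axis: x̄ = 0.371429 in.
Repeating about the centroidal y-axis gives I_y = 1.0621 in⁴.

I_x ≈ 82.68 in⁴, I_y ≈ 1.062 in⁴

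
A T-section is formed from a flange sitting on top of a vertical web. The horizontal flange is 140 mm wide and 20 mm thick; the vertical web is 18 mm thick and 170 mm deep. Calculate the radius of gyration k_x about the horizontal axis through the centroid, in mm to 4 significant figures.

Break the section into simple shapes (no overlaps), measuring from the bottom-left corner of the bounding box.
Flange: 140 × 20, A = 2 800 mm², y = 180 mm, Ī = 93333.3 mm⁴.
Web: 18 × 170, A = 3 060 mm², y = 85 mm, Ī = 7 369 500 mm⁴.
Centroid: ȳ = ΣA·y / ΣA = 130.392 mm.
Transfer each piece to the horizontal axis through the centroid using Ī + A·d² with d = y − 130.392:
  flange: d = 49.6075 mm → contributes +6 983 867 mm⁴
  web: d = -45.3925 mm → contributes +13 674 564 mm⁴
Total I = 20 658 431 mm⁴.
Radius of gyration: k = √(I/A) = √(20 658 431 / 5 860) = 59.3745 mm.

k_x ≈ 59.37 mm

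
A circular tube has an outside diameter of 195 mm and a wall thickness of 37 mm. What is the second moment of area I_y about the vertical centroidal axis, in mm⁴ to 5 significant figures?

Split into non-overlapping primitives; take the origin at the lower-left of the bounding box.
Outer circle: ⌀195, A = 29864.77 mm², x = 97.5 mm, Ī = 70 975 481 mm⁴.
Bore (subtracted): ⌀121, A = 11499.01 mm², x = 97.5 mm, Ī = 10 522 317 mm⁴.
By symmetry the centroid is at mid-width, x̄ = 97.5 mm.
All pieces are centred on the vertical centroidal axis, so I = ΣĪ (holes subtracted) = 60 453 164 mm⁴.

I_y ≈ 6.0453 × 10⁷ mm⁴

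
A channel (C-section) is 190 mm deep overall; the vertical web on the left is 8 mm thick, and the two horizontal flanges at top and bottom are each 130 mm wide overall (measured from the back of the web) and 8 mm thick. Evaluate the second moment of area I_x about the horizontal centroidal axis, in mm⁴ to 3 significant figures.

I_x ≈ 2.07 × 10⁷ mm⁴

Break the section into simple shapes (no overlaps), measuring from the bottom-left corner of the bounding box.
Web: 8 × 190, A = 1 520 mm², y = 95 mm, Ī = 4 572 667 mm⁴.
Top flange (beyond web): 122 × 8, A = 976 mm², y = 186 mm, Ī = 5205.3 mm⁴.
Bottom flange (beyond web): 122 × 8, A = 976 mm², y = 4 mm, Ī = 5205.3 mm⁴.
By symmetry the centroid is at mid-height, ȳ = 95 mm.
Transfer each piece to the horizontal centroidal axis using Ī + A·d² with d = y − 95:
  web: d = 0 mm → contributes +4 572 667 mm⁴
  top flange (beyond web): d = 91 mm → contributes +8 087 461 mm⁴
  bottom flange (beyond web): d = -91 mm → contributes +8 087 461 mm⁴
Total I = 20 747 589 mm⁴.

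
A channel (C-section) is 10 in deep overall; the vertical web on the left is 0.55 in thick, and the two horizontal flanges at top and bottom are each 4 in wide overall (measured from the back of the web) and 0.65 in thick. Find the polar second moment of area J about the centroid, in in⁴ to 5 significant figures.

Break the section into simple shapes (no overlaps), measuring from the bottom-left corner of the bounding box.
Web: 0.55 × 10, A = 5.5 in², y = 5 in, Ī = 45.83333 in⁴.
Top flange (beyond web): 3.45 × 0.65, A = 2.2425 in², y = 9.675 in, Ī = 0.07895469 in⁴.
Bottom flange (beyond web): 3.45 × 0.65, A = 2.2425 in², y = 0.325 in, Ī = 0.07895469 in⁴.
By symmetry the centroid is at mid-height, ȳ = 5 in.
Transfer each piece to the centroidal x-axis using Ī + A·d² with d = y − 5:
  web: d = 0 in → contributes +45.83333 in⁴
  top flange (beyond web): d = 4.675 in → contributes +49.09019 in⁴
  bottom flange (beyond web): d = -4.675 in → contributes +49.09019 in⁴
Total I = 144.0137 in⁴.
For the y-axis: x̄ = 1.173348 in.
Repeating about the centroidal y-axis gives I_y = 14.46903 in⁴.
Polar second moment: J = I_x + I_y = 158.4827 in⁴.

J ≈ 158.48 in⁴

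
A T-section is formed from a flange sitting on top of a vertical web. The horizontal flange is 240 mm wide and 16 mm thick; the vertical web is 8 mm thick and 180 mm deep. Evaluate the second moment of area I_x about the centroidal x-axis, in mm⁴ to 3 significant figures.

Decompose the section into non-overlapping parts with the origin at the bottom-left of its bounding rectangle.
Flange: 240 × 16, A = 3 840 mm², y = 188 mm, Ī = 81 920 mm⁴.
Web: 8 × 180, A = 1 440 mm², y = 90 mm, Ī = 3 888 000 mm⁴.
Centroid: ȳ = ΣA·y / ΣA = 161.27 mm.
Transfer each piece to the centroidal x-axis using Ī + A·d² with d = y − 161.27:
  flange: d = 26.727 mm → contributes +2 825 013 mm⁴
  web: d = -71.273 mm → contributes +11 202 914 mm⁴
Total I = 14 027 927 mm⁴.

I_x ≈ 1.40 × 10⁷ mm⁴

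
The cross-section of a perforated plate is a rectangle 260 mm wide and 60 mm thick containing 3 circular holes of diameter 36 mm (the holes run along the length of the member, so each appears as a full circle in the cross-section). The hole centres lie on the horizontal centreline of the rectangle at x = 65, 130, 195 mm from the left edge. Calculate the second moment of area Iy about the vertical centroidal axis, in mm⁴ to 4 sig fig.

Iy ≈ 7.903 × 10⁷ mm⁴

Decompose the section into non-overlapping parts with the origin at the bottom-left of its bounding rectangle.
Plate: 260 × 60, A = 15 600 mm², x = 130 mm, Ī = 87 880 000 mm⁴.
Hole 1 (subtracted): ⌀36, A = 1017.88 mm², x = 65 mm, Ī = 82 448 mm⁴.
Hole 2 (subtracted): ⌀36, A = 1017.88 mm², x = 130 mm, Ī = 82 448 mm⁴.
Hole 3 (subtracted): ⌀36, A = 1017.88 mm², x = 195 mm, Ī = 82 448 mm⁴.
By symmetry the centroid is at mid-width, x̄ = 130 mm.
Transfer each piece to the vertical centroidal axis using Ī + A·d² with d = x − 130:
  plate: d = 0 mm → contributes +87 880 000 mm⁴
  hole 1: d = -65 mm → contributes −4 382 974 mm⁴
  hole 2: d = 0 mm → contributes −82 448 mm⁴
  hole 3: d = 65 mm → contributes −4 382 974 mm⁴
Total I = 79 031 604 mm⁴.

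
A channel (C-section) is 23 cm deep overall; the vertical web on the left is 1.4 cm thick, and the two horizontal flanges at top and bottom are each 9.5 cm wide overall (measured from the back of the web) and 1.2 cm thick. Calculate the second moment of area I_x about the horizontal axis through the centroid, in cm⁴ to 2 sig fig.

I_x ≈ 3700 cm⁴

Break the section into simple shapes (no overlaps), measuring from the bottom-left corner of the bounding box.
Web: 1.4 × 23, A = 32.2 cm², y = 11.5 cm, Ī = 1 419 cm⁴.
Top flange (beyond web): 8.1 × 1.2, A = 9.72 cm², y = 22.4 cm, Ī = 1.166 cm⁴.
Bottom flange (beyond web): 8.1 × 1.2, A = 9.72 cm², y = 0.6 cm, Ī = 1.166 cm⁴.
By symmetry the centroid is at mid-height, ȳ = 11.5 cm.
Transfer each piece to the horizontal axis through the centroid using Ī + A·d² with d = y − 11.5:
  web: d = 0 cm → contributes +1 419 cm⁴
  top flange (beyond web): d = 10.9 cm → contributes +1 156 cm⁴
  bottom flange (beyond web): d = -10.9 cm → contributes +1 156 cm⁴
Total I = 3 731 cm⁴.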